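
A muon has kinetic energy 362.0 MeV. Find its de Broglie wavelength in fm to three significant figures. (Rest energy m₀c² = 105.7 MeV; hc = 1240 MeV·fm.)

Total energy E = KE + m₀c² = 362.0 + 105.7 = 467.7 MeV.
(pc)² = E² − (m₀c²)² = (467.7)² − (105.7)² = 2.076 × 10⁵ MeV², so pc = 455.6 MeV.
λ = hc/(pc) = 1240 MeV·fm / 455.6 MeV = 2.72 fm.

λ = 2.72 fm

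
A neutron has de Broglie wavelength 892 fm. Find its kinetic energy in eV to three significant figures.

p = h/λ = 6.626 × 10⁻³⁴ / 8.920 × 10⁻¹³ = 7.428 × 10⁻²² kg·m/s.
KE = p²/(2m) = (7.428 × 10⁻²²)² / (2 × 1.675 × 10⁻²⁷) = 1.647 × 10⁻¹⁶ J = 1030 eV.

KE = 1030 eV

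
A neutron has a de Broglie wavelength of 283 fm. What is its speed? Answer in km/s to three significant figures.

p = h/λ = 6.626 × 10⁻³⁴ / 2.830 × 10⁻¹³ = 2.341 × 10⁻²¹ kg·m/s.
v = p/m = 2.341 × 10⁻²¹ / 1.675 × 10⁻²⁷ = 1.40 × 10⁶ m/s = 1400 km/s.

v = 1400 km/s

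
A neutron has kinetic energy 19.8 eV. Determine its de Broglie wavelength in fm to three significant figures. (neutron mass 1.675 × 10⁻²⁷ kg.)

λ = 6430 fm

KE = 19.8 eV = 3.172 × 10⁻¹⁸ J.
p = √(2mKE) = √(2 × 1.675 × 10⁻²⁷ × 3.172 × 10⁻¹⁸) = 1.031 × 10⁻²² kg·m/s.
λ = h/p = 6.626 × 10⁻³⁴ / 1.031 × 10⁻²² = 6.43 × 10⁻¹² m = 6430 fm.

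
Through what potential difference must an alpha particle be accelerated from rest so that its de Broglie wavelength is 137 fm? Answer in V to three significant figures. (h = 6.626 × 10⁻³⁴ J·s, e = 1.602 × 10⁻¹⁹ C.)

p = h/λ = 6.626 × 10⁻³⁴ / 1.370 × 10⁻¹³ = 4.836 × 10⁻²¹ kg·m/s.
KE = p²/(2m) = 1.760 × 10⁻¹⁵ J.
V = KE/2e = 1.760 × 10⁻¹⁵ / (2 × 1.602 × 10⁻¹⁹) = 5490 V.

V = 5490 V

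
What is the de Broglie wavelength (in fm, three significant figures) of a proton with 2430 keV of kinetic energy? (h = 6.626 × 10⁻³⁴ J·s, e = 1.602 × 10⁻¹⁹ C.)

λ = 18.4 fm

KE = 2430 keV = 3.893 × 10⁻¹³ J.
p = √(2mKE) = √(2 × 1.673 × 10⁻²⁷ × 3.893 × 10⁻¹³) = 3.609 × 10⁻²⁰ kg·m/s.
λ = h/p = 6.626 × 10⁻³⁴ / 3.609 × 10⁻²⁰ = 1.84 × 10⁻¹⁴ m = 18.4 fm.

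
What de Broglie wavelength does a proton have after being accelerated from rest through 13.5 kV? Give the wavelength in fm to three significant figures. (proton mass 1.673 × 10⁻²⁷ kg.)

λ = 246 fm

KE = eV = 1.602 × 10⁻¹⁹ × 1.350 × 10⁴ = 2.163 × 10⁻¹⁵ J.
p = √(2mKE) = √(2 × 1.673 × 10⁻²⁷ × 2.163 × 10⁻¹⁵) = 2.690 × 10⁻²¹ kg·m/s.
λ = h/p = 6.626 × 10⁻³⁴ / 2.690 × 10⁻²¹ = 2.46 × 10⁻¹³ m = 246 fm.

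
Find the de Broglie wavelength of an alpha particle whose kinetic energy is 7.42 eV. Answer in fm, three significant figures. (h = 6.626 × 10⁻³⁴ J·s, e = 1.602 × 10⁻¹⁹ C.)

KE = 7.42 eV = 1.189 × 10⁻¹⁸ J.
p = √(2mKE) = √(2 × 6.645 × 10⁻²⁷ × 1.189 × 10⁻¹⁸) = 1.257 × 10⁻²² kg·m/s.
λ = h/p = 6.626 × 10⁻³⁴ / 1.257 × 10⁻²² = 5.27 × 10⁻¹² m = 5270 fm.

λ = 5270 fm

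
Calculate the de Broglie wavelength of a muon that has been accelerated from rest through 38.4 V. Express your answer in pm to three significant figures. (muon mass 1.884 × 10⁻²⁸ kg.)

KE = eV = 1.602 × 10⁻¹⁹ × 38.40 = 6.152 × 10⁻¹⁸ J.
p = √(2mKE) = √(2 × 1.884 × 10⁻²⁸ × 6.152 × 10⁻¹⁸) = 4.815 × 10⁻²³ kg·m/s.
λ = h/p = 6.626 × 10⁻³⁴ / 4.815 × 10⁻²³ = 1.38 × 10⁻¹¹ m = 13.8 pm.

λ = 13.8 pm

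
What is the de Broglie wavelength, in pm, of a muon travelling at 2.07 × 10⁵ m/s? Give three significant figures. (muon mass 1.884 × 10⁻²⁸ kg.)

λ = 17.0 pm

p = mv = 1.884 × 10⁻²⁸ × 2.07 × 10⁵ = 3.900 × 10⁻²³ kg·m/s.
λ = h/p = 6.626 × 10⁻³⁴ / 3.900 × 10⁻²³ = 1.70 × 10⁻¹¹ m = 17.0 pm.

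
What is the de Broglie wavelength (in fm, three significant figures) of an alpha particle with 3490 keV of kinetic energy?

KE = 3490 keV = 5.591 × 10⁻¹³ J.
p = √(2mKE) = √(2 × 6.645 × 10⁻²⁷ × 5.591 × 10⁻¹³) = 8.620 × 10⁻²⁰ kg·m/s.
λ = h/p = 6.626 × 10⁻³⁴ / 8.620 × 10⁻²⁰ = 7.69 × 10⁻¹⁵ m = 7.69 fm.

λ = 7.69 fm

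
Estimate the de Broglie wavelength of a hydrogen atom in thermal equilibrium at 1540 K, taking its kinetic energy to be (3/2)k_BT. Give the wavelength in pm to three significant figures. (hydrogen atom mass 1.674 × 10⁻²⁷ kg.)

λ = 64.1 pm

KE = (3/2)k_BT = 1.5 × 1.381 × 10⁻²³ × 1540 = 3.190 × 10⁻²⁰ J.
p = √(2mKE) = √(2 × 1.674 × 10⁻²⁷ × 3.190 × 10⁻²⁰) = 1.033 × 10⁻²³ kg·m/s.
λ = h/p = 6.41 × 10⁻¹¹ m = 64.1 pm.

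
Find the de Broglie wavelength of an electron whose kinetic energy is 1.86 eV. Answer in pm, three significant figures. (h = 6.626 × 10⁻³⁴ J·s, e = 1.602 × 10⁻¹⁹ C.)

λ = 899 pm

KE = 1.86 eV = 2.980 × 10⁻¹⁹ J.
p = √(2mKE) = √(2 × 9.109 × 10⁻³¹ × 2.980 × 10⁻¹⁹) = 7.368 × 10⁻²⁵ kg·m/s.
λ = h/p = 6.626 × 10⁻³⁴ / 7.368 × 10⁻²⁵ = 8.99 × 10⁻¹⁰ m = 899 pm.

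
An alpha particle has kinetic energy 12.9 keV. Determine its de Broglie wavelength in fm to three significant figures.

KE = 12.9 keV = 2.067 × 10⁻¹⁵ J.
p = √(2mKE) = √(2 × 6.645 × 10⁻²⁷ × 2.067 × 10⁻¹⁵) = 5.241 × 10⁻²¹ kg·m/s.
λ = h/p = 6.626 × 10⁻³⁴ / 5.241 × 10⁻²¹ = 1.26 × 10⁻¹³ m = 126 fm.

λ = 126 fm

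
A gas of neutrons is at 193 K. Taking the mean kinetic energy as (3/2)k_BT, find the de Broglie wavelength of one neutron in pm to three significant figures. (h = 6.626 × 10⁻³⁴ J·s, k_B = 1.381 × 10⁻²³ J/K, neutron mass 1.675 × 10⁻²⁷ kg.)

λ = 181 pm

KE = (3/2)k_BT = 1.5 × 1.381 × 10⁻²³ × 193 = 3.998 × 10⁻²¹ J.
p = √(2mKE) = √(2 × 1.675 × 10⁻²⁷ × 3.998 × 10⁻²¹) = 3.660 × 10⁻²⁴ kg·m/s.
λ = h/p = 1.81 × 10⁻¹⁰ m = 181 pm.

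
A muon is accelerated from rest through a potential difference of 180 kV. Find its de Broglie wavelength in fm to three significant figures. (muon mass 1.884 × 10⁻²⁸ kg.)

KE = eV = 1.602 × 10⁻¹⁹ × 1.800 × 10⁵ = 2.884 × 10⁻¹⁴ J.
p = √(2mKE) = √(2 × 1.884 × 10⁻²⁸ × 2.884 × 10⁻¹⁴) = 3.296 × 10⁻²¹ kg·m/s.
λ = h/p = 6.626 × 10⁻³⁴ / 3.296 × 10⁻²¹ = 2.01 × 10⁻¹³ m = 201 fm.

λ = 201 fm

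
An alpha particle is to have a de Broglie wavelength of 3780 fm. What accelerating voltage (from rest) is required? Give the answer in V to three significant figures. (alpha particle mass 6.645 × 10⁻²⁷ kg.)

p = h/λ = 6.626 × 10⁻³⁴ / 3.780 × 10⁻¹² = 1.753 × 10⁻²² kg·m/s.
KE = p²/(2m) = 2.312 × 10⁻¹⁸ J.
V = KE/2e = 2.312 × 10⁻¹⁸ / (2 × 1.602 × 10⁻¹⁹) = 7.22 V.

V = 7.22 V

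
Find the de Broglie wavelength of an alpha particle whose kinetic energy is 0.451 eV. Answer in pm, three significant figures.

KE = 0.451 eV = 7.225 × 10⁻²⁰ J.
p = √(2mKE) = √(2 × 6.645 × 10⁻²⁷ × 7.225 × 10⁻²⁰) = 3.099 × 10⁻²³ kg·m/s.
λ = h/p = 6.626 × 10⁻³⁴ / 3.099 × 10⁻²³ = 2.14 × 10⁻¹¹ m = 21.4 pm.

λ = 21.4 pm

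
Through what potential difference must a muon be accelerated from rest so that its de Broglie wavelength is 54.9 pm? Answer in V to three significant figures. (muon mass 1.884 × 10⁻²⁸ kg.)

p = h/λ = 6.626 × 10⁻³⁴ / 5.490 × 10⁻¹¹ = 1.207 × 10⁻²³ kg·m/s.
KE = p²/(2m) = 3.866 × 10⁻¹⁹ J.
V = KE/e = 3.866 × 10⁻¹⁹ / (1.602 × 10⁻¹⁹) = 2.41 V.

V = 2.41 V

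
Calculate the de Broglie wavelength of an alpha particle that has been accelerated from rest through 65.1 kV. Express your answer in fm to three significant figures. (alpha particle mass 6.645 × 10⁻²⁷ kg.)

KE = 2eV = 2 × 1.602 × 10⁻¹⁹ × 6.510 × 10⁴ = 2.086 × 10⁻¹⁴ J.
p = √(2mKE) = √(2 × 6.645 × 10⁻²⁷ × 2.086 × 10⁻¹⁴) = 1.665 × 10⁻²⁰ kg·m/s.
λ = h/p = 6.626 × 10⁻³⁴ / 1.665 × 10⁻²⁰ = 3.98 × 10⁻¹⁴ m = 39.8 fm.

λ = 39.8 fm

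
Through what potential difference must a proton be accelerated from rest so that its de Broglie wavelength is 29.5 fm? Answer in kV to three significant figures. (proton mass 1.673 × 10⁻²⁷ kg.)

p = h/λ = 6.626 × 10⁻³⁴ / 2.950 × 10⁻¹⁴ = 2.246 × 10⁻²⁰ kg·m/s.
KE = p²/(2m) = 1.508 × 10⁻¹³ J.
V = KE/e = 1.508 × 10⁻¹³ / (1.602 × 10⁻¹⁹) = 941 kV.

V = 941 kV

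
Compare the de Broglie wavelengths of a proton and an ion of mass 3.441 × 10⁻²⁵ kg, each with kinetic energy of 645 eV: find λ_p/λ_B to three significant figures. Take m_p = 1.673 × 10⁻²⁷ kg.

λ_p/λ_B = 14.3

At fixed KE, p = √(2mKE) so λ = h/p ∝ 1/√m.
λ_p/λ_B = √(m_B/m_p) = √(3.441 × 10⁻²⁵/1.673 × 10⁻²⁷) = √(205.7) = 14.3.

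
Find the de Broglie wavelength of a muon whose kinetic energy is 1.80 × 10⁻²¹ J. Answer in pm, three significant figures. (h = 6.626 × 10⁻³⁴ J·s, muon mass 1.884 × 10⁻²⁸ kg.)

p = √(2mKE) = √(2 × 1.884 × 10⁻²⁸ × 1.800 × 10⁻²¹) = 8.236 × 10⁻²⁵ kg·m/s.
λ = h/p = 6.626 × 10⁻³⁴ / 8.236 × 10⁻²⁵ = 8.05 × 10⁻¹⁰ m = 805 pm.

λ = 805 pm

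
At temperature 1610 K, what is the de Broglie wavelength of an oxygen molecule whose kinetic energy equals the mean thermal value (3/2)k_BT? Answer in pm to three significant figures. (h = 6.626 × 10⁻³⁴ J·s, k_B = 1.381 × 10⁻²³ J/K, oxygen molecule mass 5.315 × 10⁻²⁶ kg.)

λ = 11.1 pm

KE = (3/2)k_BT = 1.5 × 1.381 × 10⁻²³ × 1610 = 3.335 × 10⁻²⁰ J.
p = √(2mKE) = √(2 × 5.315 × 10⁻²⁶ × 3.335 × 10⁻²⁰) = 5.954 × 10⁻²³ kg·m/s.
λ = h/p = 1.11 × 10⁻¹¹ m = 11.1 pm.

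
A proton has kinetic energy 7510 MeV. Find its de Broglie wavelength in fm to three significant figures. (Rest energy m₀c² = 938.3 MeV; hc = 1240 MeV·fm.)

λ = 0.148 fm

Total energy E = KE + m₀c² = 7510 + 938.3 = 8448.3 MeV.
(pc)² = E² − (m₀c²)² = (8448.3)² − (938.3)² = 7.049 × 10⁷ MeV², so pc = 8396 MeV.
λ = hc/(pc) = 1240 MeV·fm / 8396 MeV = 0.148 fm.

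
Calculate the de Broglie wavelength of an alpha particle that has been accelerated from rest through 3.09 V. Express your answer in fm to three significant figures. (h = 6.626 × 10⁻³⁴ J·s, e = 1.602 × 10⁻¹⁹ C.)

KE = 2eV = 2 × 1.602 × 10⁻¹⁹ × 3.090 = 9.900 × 10⁻¹⁹ J.
p = √(2mKE) = √(2 × 6.645 × 10⁻²⁷ × 9.900 × 10⁻¹⁹) = 1.147 × 10⁻²² kg·m/s.
λ = h/p = 6.626 × 10⁻³⁴ / 1.147 × 10⁻²² = 5.78 × 10⁻¹² m = 5780 fm.

λ = 5780 fm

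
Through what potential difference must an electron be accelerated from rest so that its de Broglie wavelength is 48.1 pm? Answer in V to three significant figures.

V = 650 V

p = h/λ = 6.626 × 10⁻³⁴ / 4.810 × 10⁻¹¹ = 1.378 × 10⁻²³ kg·m/s.
KE = p²/(2m) = 1.042 × 10⁻¹⁶ J.
V = KE/e = 1.042 × 10⁻¹⁶ / (1.602 × 10⁻¹⁹) = 650 V.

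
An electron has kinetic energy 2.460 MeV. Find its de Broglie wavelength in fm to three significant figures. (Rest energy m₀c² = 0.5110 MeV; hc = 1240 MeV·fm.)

λ = 424 fm

Total energy E = KE + m₀c² = 2.460 + 0.5110 = 2.9710 MeV.
(pc)² = E² − (m₀c²)² = (2.9710)² − (0.5110)² = 8.566 MeV², so pc = 2.927 MeV.
λ = hc/(pc) = 1240 MeV·fm / 2.927 MeV = 424 fm.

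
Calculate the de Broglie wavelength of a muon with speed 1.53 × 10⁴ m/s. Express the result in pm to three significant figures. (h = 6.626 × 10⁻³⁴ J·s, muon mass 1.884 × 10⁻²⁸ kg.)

p = mv = 1.884 × 10⁻²⁸ × 1.53 × 10⁴ = 2.883 × 10⁻²⁴ kg·m/s.
λ = h/p = 6.626 × 10⁻³⁴ / 2.883 × 10⁻²⁴ = 2.30 × 10⁻¹⁰ m = 230 pm.

λ = 230 pm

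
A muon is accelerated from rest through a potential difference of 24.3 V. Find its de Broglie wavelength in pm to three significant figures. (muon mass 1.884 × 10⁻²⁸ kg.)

KE = eV = 1.602 × 10⁻¹⁹ × 24.30 = 3.893 × 10⁻¹⁸ J.
p = √(2mKE) = √(2 × 1.884 × 10⁻²⁸ × 3.893 × 10⁻¹⁸) = 3.830 × 10⁻²³ kg·m/s.
λ = h/p = 6.626 × 10⁻³⁴ / 3.830 × 10⁻²³ = 1.73 × 10⁻¹¹ m = 17.3 pm.

λ = 17.3 pm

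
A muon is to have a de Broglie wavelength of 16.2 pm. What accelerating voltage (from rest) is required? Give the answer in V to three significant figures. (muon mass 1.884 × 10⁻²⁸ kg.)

V = 27.7 V

p = h/λ = 6.626 × 10⁻³⁴ / 1.620 × 10⁻¹¹ = 4.090 × 10⁻²³ kg·m/s.
KE = p²/(2m) = 4.440 × 10⁻¹⁸ J.
V = KE/e = 4.440 × 10⁻¹⁸ / (1.602 × 10⁻¹⁹) = 27.7 V.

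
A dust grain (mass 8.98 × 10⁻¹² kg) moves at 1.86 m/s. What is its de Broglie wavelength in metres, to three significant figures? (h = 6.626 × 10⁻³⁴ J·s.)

λ = 3.97 × 10⁻²³ m

p = mv = 8.98 × 10⁻¹² × 1.86 = 1.670 × 10⁻¹¹ kg·m/s.
λ = h/p = 6.626 × 10⁻³⁴ / 1.670 × 10⁻¹¹ = 3.97 × 10⁻²³ m.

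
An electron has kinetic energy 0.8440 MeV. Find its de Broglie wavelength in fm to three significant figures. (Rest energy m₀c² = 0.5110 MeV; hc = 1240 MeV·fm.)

λ = 988 fm

Total energy E = KE + m₀c² = 0.8440 + 0.5110 = 1.3550 MeV.
(pc)² = E² − (m₀c²)² = (1.3550)² − (0.5110)² = 1.575 MeV², so pc = 1.255 MeV.
λ = hc/(pc) = 1240 MeV·fm / 1.255 MeV = 988 fm.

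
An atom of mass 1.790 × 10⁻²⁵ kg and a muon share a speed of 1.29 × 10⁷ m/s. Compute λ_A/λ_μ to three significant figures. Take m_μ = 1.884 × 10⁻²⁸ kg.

λ_A/λ_μ = 1.05 × 10⁻³

At fixed v, p = mv so λ = h/(mv) ∝ 1/m.
λ_A/λ_μ = m_μ/m_A = 1.884 × 10⁻²⁸/1.790 × 10⁻²⁵ = 1.05 × 10⁻³.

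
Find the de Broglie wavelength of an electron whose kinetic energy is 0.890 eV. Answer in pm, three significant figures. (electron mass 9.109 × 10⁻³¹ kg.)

KE = 0.890 eV = 1.426 × 10⁻¹⁹ J.
p = √(2mKE) = √(2 × 9.109 × 10⁻³¹ × 1.426 × 10⁻¹⁹) = 5.097 × 10⁻²⁵ kg·m/s.
λ = h/p = 6.626 × 10⁻³⁴ / 5.097 × 10⁻²⁵ = 1.30 × 10⁻⁹ m = 1300 pm.

λ = 1300 pm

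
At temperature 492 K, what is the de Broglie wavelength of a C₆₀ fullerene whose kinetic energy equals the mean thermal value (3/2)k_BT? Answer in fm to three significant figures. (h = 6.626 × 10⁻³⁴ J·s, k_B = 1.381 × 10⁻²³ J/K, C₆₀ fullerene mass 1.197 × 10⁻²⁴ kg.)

λ = 4240 fm

KE = (3/2)k_BT = 1.5 × 1.381 × 10⁻²³ × 492 = 1.019 × 10⁻²⁰ J.
p = √(2mKE) = √(2 × 1.197 × 10⁻²⁴ × 1.019 × 10⁻²⁰) = 1.562 × 10⁻²² kg·m/s.
λ = h/p = 4.24 × 10⁻¹² m = 4240 fm.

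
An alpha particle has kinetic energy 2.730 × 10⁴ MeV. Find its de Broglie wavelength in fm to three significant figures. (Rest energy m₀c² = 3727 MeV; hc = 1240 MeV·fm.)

λ = 0.0403 fm

Total energy E = KE + m₀c² = 2.730 × 10⁴ + 3727 = 31027 MeV.
(pc)² = E² − (m₀c²)² = (31027)² − (3727)² = 9.488 × 10⁸ MeV², so pc = 3.080 × 10⁴ MeV.
λ = hc/(pc) = 1240 MeV·fm / 3.080 × 10⁴ MeV = 0.0403 fm.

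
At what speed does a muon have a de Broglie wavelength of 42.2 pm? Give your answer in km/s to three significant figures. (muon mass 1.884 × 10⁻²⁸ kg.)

p = h/λ = 6.626 × 10⁻³⁴ / 4.220 × 10⁻¹¹ = 1.570 × 10⁻²³ kg·m/s.
v = p/m = 1.570 × 10⁻²³ / 1.884 × 10⁻²⁸ = 8.33 × 10⁴ m/s = 83.3 km/s.

v = 83.3 km/s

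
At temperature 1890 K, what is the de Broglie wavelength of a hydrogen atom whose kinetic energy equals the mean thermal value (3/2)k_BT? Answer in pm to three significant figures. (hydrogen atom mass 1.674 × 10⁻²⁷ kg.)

λ = 57.9 pm

KE = (3/2)k_BT = 1.5 × 1.381 × 10⁻²³ × 1890 = 3.915 × 10⁻²⁰ J.
p = √(2mKE) = √(2 × 1.674 × 10⁻²⁷ × 3.915 × 10⁻²⁰) = 1.145 × 10⁻²³ kg·m/s.
λ = h/p = 5.79 × 10⁻¹¹ m = 57.9 pm.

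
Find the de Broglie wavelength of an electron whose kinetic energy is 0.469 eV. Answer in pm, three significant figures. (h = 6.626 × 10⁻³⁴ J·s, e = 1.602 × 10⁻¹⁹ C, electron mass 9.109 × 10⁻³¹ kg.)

KE = 0.469 eV = 7.513 × 10⁻²⁰ J.
p = √(2mKE) = √(2 × 9.109 × 10⁻³¹ × 7.513 × 10⁻²⁰) = 3.700 × 10⁻²⁵ kg·m/s.
λ = h/p = 6.626 × 10⁻³⁴ / 3.700 × 10⁻²⁵ = 1.79 × 10⁻⁹ m = 1790 pm.

λ = 1790 pm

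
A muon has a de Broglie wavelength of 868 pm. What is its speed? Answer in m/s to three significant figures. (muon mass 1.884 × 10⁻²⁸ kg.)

v = 4050 m/s

p = h/λ = 6.626 × 10⁻³⁴ / 8.680 × 10⁻¹⁰ = 7.634 × 10⁻²⁵ kg·m/s.
v = p/m = 7.634 × 10⁻²⁵ / 1.884 × 10⁻²⁸ = 4.05 × 10³ m/s = 4050 m/s.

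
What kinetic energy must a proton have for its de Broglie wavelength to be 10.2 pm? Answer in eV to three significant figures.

KE = 7.87 eV

p = h/λ = 6.626 × 10⁻³⁴ / 1.020 × 10⁻¹¹ = 6.496 × 10⁻²³ kg·m/s.
KE = p²/(2m) = (6.496 × 10⁻²³)² / (2 × 1.673 × 10⁻²⁷) = 1.261 × 10⁻¹⁸ J = 7.87 eV.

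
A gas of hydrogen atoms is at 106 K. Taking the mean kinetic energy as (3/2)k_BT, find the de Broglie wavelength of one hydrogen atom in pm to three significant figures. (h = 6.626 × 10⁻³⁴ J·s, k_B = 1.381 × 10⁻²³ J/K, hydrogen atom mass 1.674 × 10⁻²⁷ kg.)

KE = (3/2)k_BT = 1.5 × 1.381 × 10⁻²³ × 106 = 2.196 × 10⁻²¹ J.
p = √(2mKE) = √(2 × 1.674 × 10⁻²⁷ × 2.196 × 10⁻²¹) = 2.711 × 10⁻²⁴ kg·m/s.
λ = h/p = 2.44 × 10⁻¹⁰ m = 244 pm.

λ = 244 pm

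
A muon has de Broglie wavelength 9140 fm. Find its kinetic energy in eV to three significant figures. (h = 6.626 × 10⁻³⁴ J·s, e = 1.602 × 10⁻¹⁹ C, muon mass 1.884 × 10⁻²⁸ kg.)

p = h/λ = 6.626 × 10⁻³⁴ / 9.140 × 10⁻¹² = 7.249 × 10⁻²³ kg·m/s.
KE = p²/(2m) = (7.249 × 10⁻²³)² / (2 × 1.884 × 10⁻²⁸) = 1.395 × 10⁻¹⁷ J = 87.1 eV.

KE = 87.1 eV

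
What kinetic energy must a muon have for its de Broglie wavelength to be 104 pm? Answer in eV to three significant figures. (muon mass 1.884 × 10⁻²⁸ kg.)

KE = 0.672 eV

p = h/λ = 6.626 × 10⁻³⁴ / 1.040 × 10⁻¹⁰ = 6.371 × 10⁻²⁴ kg·m/s.
KE = p²/(2m) = (6.371 × 10⁻²⁴)² / (2 × 1.884 × 10⁻²⁸) = 1.077 × 10⁻¹⁹ J = 0.672 eV.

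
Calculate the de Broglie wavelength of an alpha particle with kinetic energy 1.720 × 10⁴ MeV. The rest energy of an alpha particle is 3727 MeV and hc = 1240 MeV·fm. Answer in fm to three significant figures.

Total energy E = KE + m₀c² = 1.720 × 10⁴ + 3727 = 20927 MeV.
(pc)² = E² − (m₀c²)² = (20927)² − (3727)² = 4.240 × 10⁸ MeV², so pc = 2.059 × 10⁴ MeV.
λ = hc/(pc) = 1240 MeV·fm / 2.059 × 10⁴ MeV = 0.0602 fm.

λ = 0.0602 fm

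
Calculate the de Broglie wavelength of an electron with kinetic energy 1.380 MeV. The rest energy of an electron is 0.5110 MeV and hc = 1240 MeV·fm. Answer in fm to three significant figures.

λ = 681 fm

Total energy E = KE + m₀c² = 1.380 + 0.5110 = 1.8910 MeV.
(pc)² = E² − (m₀c²)² = (1.8910)² − (0.5110)² = 3.315 MeV², so pc = 1.821 MeV.
λ = hc/(pc) = 1240 MeV·fm / 1.821 MeV = 681 fm.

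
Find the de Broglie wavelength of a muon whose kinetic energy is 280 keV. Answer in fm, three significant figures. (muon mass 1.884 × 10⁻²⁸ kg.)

KE = 280 keV = 4.486 × 10⁻¹⁴ J.
p = √(2mKE) = √(2 × 1.884 × 10⁻²⁸ × 4.486 × 10⁻¹⁴) = 4.111 × 10⁻²¹ kg·m/s.
λ = h/p = 6.626 × 10⁻³⁴ / 4.111 × 10⁻²¹ = 1.61 × 10⁻¹³ m = 161 fm.

λ = 161 fm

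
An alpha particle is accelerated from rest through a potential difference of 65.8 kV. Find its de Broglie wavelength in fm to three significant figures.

KE = 2eV = 2 × 1.602 × 10⁻¹⁹ × 6.580 × 10⁴ = 2.108 × 10⁻¹⁴ J.
p = √(2mKE) = √(2 × 6.645 × 10⁻²⁷ × 2.108 × 10⁻¹⁴) = 1.674 × 10⁻²⁰ kg·m/s.
λ = h/p = 6.626 × 10⁻³⁴ / 1.674 × 10⁻²⁰ = 3.96 × 10⁻¹⁴ m = 39.6 fm.

λ = 39.6 fm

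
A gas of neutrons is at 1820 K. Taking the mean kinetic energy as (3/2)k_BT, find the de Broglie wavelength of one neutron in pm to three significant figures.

KE = (3/2)k_BT = 1.5 × 1.381 × 10⁻²³ × 1820 = 3.770 × 10⁻²⁰ J.
p = √(2mKE) = √(2 × 1.675 × 10⁻²⁷ × 3.770 × 10⁻²⁰) = 1.124 × 10⁻²³ kg·m/s.
λ = h/p = 5.90 × 10⁻¹¹ m = 59.0 pm.

λ = 59.0 pm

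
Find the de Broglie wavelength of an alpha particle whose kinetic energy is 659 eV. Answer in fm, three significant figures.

λ = 559 fm

KE = 659 eV = 1.056 × 10⁻¹⁶ J.
p = √(2mKE) = √(2 × 6.645 × 10⁻²⁷ × 1.056 × 10⁻¹⁶) = 1.185 × 10⁻²¹ kg·m/s.
λ = h/p = 6.626 × 10⁻³⁴ / 1.185 × 10⁻²¹ = 5.59 × 10⁻¹³ m = 559 fm.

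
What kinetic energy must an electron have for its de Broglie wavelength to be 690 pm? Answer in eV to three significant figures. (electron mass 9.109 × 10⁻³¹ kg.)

KE = 3.16 eV

p = h/λ = 6.626 × 10⁻³⁴ / 6.900 × 10⁻¹⁰ = 9.603 × 10⁻²⁵ kg·m/s.
KE = p²/(2m) = (9.603 × 10⁻²⁵)² / (2 × 9.109 × 10⁻³¹) = 5.062 × 10⁻¹⁹ J = 3.16 eV.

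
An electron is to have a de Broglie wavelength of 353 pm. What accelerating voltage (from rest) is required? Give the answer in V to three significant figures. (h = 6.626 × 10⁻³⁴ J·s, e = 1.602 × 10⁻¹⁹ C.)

V = 12.1 V

p = h/λ = 6.626 × 10⁻³⁴ / 3.530 × 10⁻¹⁰ = 1.877 × 10⁻²⁴ kg·m/s.
KE = p²/(2m) = 1.934 × 10⁻¹⁸ J.
V = KE/e = 1.934 × 10⁻¹⁸ / (1.602 × 10⁻¹⁹) = 12.1 V.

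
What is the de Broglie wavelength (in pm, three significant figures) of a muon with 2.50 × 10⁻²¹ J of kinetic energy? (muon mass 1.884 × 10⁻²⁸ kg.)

λ = 683 pm

p = √(2mKE) = √(2 × 1.884 × 10⁻²⁸ × 2.500 × 10⁻²¹) = 9.706 × 10⁻²⁵ kg·m/s.
λ = h/p = 6.626 × 10⁻³⁴ / 9.706 × 10⁻²⁵ = 6.83 × 10⁻¹⁰ m = 683 pm.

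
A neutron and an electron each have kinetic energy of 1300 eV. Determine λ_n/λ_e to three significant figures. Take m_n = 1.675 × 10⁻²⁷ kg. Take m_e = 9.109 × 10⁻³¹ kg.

λ_n/λ_e = 0.0233

At fixed KE, p = √(2mKE) so λ = h/p ∝ 1/√m.
λ_n/λ_e = √(m_e/m_n) = √(9.109 × 10⁻³¹/1.675 × 10⁻²⁷) = √(5.438 × 10⁻⁴) = 0.0233.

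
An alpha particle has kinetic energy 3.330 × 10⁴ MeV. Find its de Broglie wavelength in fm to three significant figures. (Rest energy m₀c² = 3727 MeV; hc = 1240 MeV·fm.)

λ = 0.0337 fm

Total energy E = KE + m₀c² = 3.330 × 10⁴ + 3727 = 37027 MeV.
(pc)² = E² − (m₀c²)² = (37027)² − (3727)² = 1.357 × 10⁹ MeV², so pc = 3.684 × 10⁴ MeV.
λ = hc/(pc) = 1240 MeV·fm / 3.684 × 10⁴ MeV = 0.0337 fm.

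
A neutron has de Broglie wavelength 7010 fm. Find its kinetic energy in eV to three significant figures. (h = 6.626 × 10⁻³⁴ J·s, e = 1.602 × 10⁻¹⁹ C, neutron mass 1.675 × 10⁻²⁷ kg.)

p = h/λ = 6.626 × 10⁻³⁴ / 7.010 × 10⁻¹² = 9.452 × 10⁻²³ kg·m/s.
KE = p²/(2m) = (9.452 × 10⁻²³)² / (2 × 1.675 × 10⁻²⁷) = 2.667 × 10⁻¹⁸ J = 16.6 eV.

KE = 16.6 eV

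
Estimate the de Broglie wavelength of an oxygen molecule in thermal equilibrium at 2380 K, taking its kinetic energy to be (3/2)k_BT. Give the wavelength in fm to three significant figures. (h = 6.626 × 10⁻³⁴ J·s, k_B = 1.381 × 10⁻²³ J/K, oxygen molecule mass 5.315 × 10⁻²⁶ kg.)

λ = 9150 fm

KE = (3/2)k_BT = 1.5 × 1.381 × 10⁻²³ × 2380 = 4.930 × 10⁻²⁰ J.
p = √(2mKE) = √(2 × 5.315 × 10⁻²⁶ × 4.930 × 10⁻²⁰) = 7.239 × 10⁻²³ kg·m/s.
λ = h/p = 9.15 × 10⁻¹² m = 9150 fm.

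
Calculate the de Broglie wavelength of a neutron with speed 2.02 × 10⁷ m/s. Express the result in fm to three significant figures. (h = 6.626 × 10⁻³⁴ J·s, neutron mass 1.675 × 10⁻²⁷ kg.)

p = mv = 1.675 × 10⁻²⁷ × 2.02 × 10⁷ = 3.383 × 10⁻²⁰ kg·m/s.
λ = h/p = 6.626 × 10⁻³⁴ / 3.383 × 10⁻²⁰ = 1.96 × 10⁻¹⁴ m = 19.6 fm.

λ = 19.6 fm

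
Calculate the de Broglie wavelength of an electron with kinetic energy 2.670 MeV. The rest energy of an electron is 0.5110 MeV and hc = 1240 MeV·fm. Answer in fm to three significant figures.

Total energy E = KE + m₀c² = 2.670 + 0.5110 = 3.1810 MeV.
(pc)² = E² − (m₀c²)² = (3.1810)² − (0.5110)² = 9.858 MeV², so pc = 3.140 MeV.
λ = hc/(pc) = 1240 MeV·fm / 3.140 MeV = 395 fm.

λ = 395 fm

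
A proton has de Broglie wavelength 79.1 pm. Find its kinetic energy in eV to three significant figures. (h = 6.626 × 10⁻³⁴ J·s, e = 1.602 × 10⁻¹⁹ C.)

KE = 0.131 eV

p = h/λ = 6.626 × 10⁻³⁴ / 7.910 × 10⁻¹¹ = 8.377 × 10⁻²⁴ kg·m/s.
KE = p²/(2m) = (8.377 × 10⁻²⁴)² / (2 × 1.673 × 10⁻²⁷) = 2.097 × 10⁻²⁰ J = 0.131 eV.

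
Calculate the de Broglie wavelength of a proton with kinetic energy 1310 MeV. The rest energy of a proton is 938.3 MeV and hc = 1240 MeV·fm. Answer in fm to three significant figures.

λ = 0.607 fm

Total energy E = KE + m₀c² = 1310 + 938.3 = 2248.3 MeV.
(pc)² = E² − (m₀c²)² = (2248.3)² − (938.3)² = 4.174 × 10⁶ MeV², so pc = 2043 MeV.
λ = hc/(pc) = 1240 MeV·fm / 2043 MeV = 0.607 fm.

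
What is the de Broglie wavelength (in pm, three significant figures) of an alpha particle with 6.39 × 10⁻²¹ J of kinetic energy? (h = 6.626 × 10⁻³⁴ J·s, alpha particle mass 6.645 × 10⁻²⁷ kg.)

λ = 71.9 pm

p = √(2mKE) = √(2 × 6.645 × 10⁻²⁷ × 6.390 × 10⁻²¹) = 9.215 × 10⁻²⁴ kg·m/s.
λ = h/p = 6.626 × 10⁻³⁴ / 9.215 × 10⁻²⁴ = 7.19 × 10⁻¹¹ m = 71.9 pm.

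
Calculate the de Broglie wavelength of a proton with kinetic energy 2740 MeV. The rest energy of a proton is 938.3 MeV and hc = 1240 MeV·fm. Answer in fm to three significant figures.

λ = 0.349 fm

Total energy E = KE + m₀c² = 2740 + 938.3 = 3678.3 MeV.
(pc)² = E² − (m₀c²)² = (3678.3)² − (938.3)² = 1.265 × 10⁷ MeV², so pc = 3557 MeV.
λ = hc/(pc) = 1240 MeV·fm / 3557 MeV = 0.349 fm.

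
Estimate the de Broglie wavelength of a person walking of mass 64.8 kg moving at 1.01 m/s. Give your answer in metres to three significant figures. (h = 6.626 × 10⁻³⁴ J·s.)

p = mv = 64.8 × 1.01 = 6.545 × 10¹ kg·m/s.
λ = h/p = 6.626 × 10⁻³⁴ / 6.545 × 10¹ = 1.01 × 10⁻³⁵ m.

λ = 1.01 × 10⁻³⁵ m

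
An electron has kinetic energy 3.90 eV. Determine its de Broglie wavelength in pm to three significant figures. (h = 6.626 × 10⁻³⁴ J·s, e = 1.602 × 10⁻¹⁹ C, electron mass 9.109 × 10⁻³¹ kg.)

λ = 621 pm

KE = 3.90 eV = 6.248 × 10⁻¹⁹ J.
p = √(2mKE) = √(2 × 9.109 × 10⁻³¹ × 6.248 × 10⁻¹⁹) = 1.067 × 10⁻²⁴ kg·m/s.
λ = h/p = 6.626 × 10⁻³⁴ / 1.067 × 10⁻²⁴ = 6.21 × 10⁻¹⁰ m = 621 pm.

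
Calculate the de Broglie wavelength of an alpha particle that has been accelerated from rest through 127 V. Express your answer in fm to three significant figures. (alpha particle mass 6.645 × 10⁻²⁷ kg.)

λ = 901 fm

KE = 2eV = 2 × 1.602 × 10⁻¹⁹ × 127.0 = 4.069 × 10⁻¹⁷ J.
p = √(2mKE) = √(2 × 6.645 × 10⁻²⁷ × 4.069 × 10⁻¹⁷) = 7.354 × 10⁻²² kg·m/s.
λ = h/p = 6.626 × 10⁻³⁴ / 7.354 × 10⁻²² = 9.01 × 10⁻¹³ m = 901 fm.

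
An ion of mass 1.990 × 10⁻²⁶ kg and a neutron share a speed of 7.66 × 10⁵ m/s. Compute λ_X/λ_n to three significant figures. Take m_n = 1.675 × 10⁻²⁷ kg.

At fixed v, p = mv so λ = h/(mv) ∝ 1/m.
λ_X/λ_n = m_n/m_X = 1.675 × 10⁻²⁷/1.990 × 10⁻²⁶ = 0.0842.

λ_X/λ_n = 0.0842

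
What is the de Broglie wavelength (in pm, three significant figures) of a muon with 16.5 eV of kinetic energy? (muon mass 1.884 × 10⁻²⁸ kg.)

λ = 21.0 pm

KE = 16.5 eV = 2.643 × 10⁻¹⁸ J.
p = √(2mKE) = √(2 × 1.884 × 10⁻²⁸ × 2.643 × 10⁻¹⁸) = 3.156 × 10⁻²³ kg·m/s.
λ = h/p = 6.626 × 10⁻³⁴ / 3.156 × 10⁻²³ = 2.10 × 10⁻¹¹ m = 21.0 pm.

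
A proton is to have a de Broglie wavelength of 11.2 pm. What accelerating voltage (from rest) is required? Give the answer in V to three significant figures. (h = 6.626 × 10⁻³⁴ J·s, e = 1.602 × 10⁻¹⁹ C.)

p = h/λ = 6.626 × 10⁻³⁴ / 1.120 × 10⁻¹¹ = 5.916 × 10⁻²³ kg·m/s.
KE = p²/(2m) = 1.046 × 10⁻¹⁸ J.
V = KE/e = 1.046 × 10⁻¹⁸ / (1.602 × 10⁻¹⁹) = 6.53 V.

V = 6.53 V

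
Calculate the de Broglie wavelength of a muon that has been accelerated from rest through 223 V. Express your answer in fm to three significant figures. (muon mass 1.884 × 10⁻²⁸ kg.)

λ = 5710 fm

KE = eV = 1.602 × 10⁻¹⁹ × 223.0 = 3.572 × 10⁻¹⁷ J.
p = √(2mKE) = √(2 × 1.884 × 10⁻²⁸ × 3.572 × 10⁻¹⁷) = 1.160 × 10⁻²² kg·m/s.
λ = h/p = 6.626 × 10⁻³⁴ / 1.160 × 10⁻²² = 5.71 × 10⁻¹² m = 5710 fm.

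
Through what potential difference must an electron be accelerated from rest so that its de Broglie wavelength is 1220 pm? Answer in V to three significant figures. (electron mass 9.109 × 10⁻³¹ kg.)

V = 1.01 V

p = h/λ = 6.626 × 10⁻³⁴ / 1.220 × 10⁻⁹ = 5.431 × 10⁻²⁵ kg·m/s.
KE = p²/(2m) = 1.619 × 10⁻¹⁹ J.
V = KE/e = 1.619 × 10⁻¹⁹ / (1.602 × 10⁻¹⁹) = 1.01 V.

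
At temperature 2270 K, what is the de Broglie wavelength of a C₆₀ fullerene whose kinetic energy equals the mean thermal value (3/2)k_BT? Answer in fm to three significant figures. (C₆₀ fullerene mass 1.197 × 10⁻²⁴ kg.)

KE = (3/2)k_BT = 1.5 × 1.381 × 10⁻²³ × 2270 = 4.702 × 10⁻²⁰ J.
p = √(2mKE) = √(2 × 1.197 × 10⁻²⁴ × 4.702 × 10⁻²⁰) = 3.355 × 10⁻²² kg·m/s.
λ = h/p = 1.97 × 10⁻¹² m = 1970 fm.

λ = 1970 fm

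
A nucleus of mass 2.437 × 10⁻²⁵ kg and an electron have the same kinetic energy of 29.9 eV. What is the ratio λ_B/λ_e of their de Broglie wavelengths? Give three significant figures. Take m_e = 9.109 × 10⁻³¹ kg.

λ_B/λ_e = 1.93 × 10⁻³

At fixed KE, p = √(2mKE) so λ = h/p ∝ 1/√m.
λ_B/λ_e = √(m_e/m_B) = √(9.109 × 10⁻³¹/2.437 × 10⁻²⁵) = √(3.738 × 10⁻⁶) = 1.93 × 10⁻³.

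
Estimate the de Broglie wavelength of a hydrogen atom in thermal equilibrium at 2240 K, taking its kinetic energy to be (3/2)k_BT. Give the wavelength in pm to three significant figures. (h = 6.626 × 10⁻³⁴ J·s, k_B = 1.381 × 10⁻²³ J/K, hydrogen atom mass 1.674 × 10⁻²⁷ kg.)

KE = (3/2)k_BT = 1.5 × 1.381 × 10⁻²³ × 2240 = 4.640 × 10⁻²⁰ J.
p = √(2mKE) = √(2 × 1.674 × 10⁻²⁷ × 4.640 × 10⁻²⁰) = 1.246 × 10⁻²³ kg·m/s.
λ = h/p = 5.32 × 10⁻¹¹ m = 53.2 pm.

λ = 53.2 pm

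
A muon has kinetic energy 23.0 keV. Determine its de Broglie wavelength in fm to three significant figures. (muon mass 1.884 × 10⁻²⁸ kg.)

KE = 23.0 keV = 3.685 × 10⁻¹⁵ J.
p = √(2mKE) = √(2 × 1.884 × 10⁻²⁸ × 3.685 × 10⁻¹⁵) = 1.178 × 10⁻²¹ kg·m/s.
λ = h/p = 6.626 × 10⁻³⁴ / 1.178 × 10⁻²¹ = 5.62 × 10⁻¹³ m = 562 fm.

λ = 562 fm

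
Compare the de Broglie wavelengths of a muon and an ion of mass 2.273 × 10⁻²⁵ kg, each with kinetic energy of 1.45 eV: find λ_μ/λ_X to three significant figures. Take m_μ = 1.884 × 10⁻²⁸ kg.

λ_μ/λ_X = 34.7

At fixed KE, p = √(2mKE) so λ = h/p ∝ 1/√m.
λ_μ/λ_X = √(m_X/m_μ) = √(2.273 × 10⁻²⁵/1.884 × 10⁻²⁸) = √(1206) = 34.7.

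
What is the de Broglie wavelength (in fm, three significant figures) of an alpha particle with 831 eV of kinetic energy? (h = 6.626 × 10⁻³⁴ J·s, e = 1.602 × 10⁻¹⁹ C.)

λ = 498 fm

KE = 831 eV = 1.331 × 10⁻¹⁶ J.
p = √(2mKE) = √(2 × 6.645 × 10⁻²⁷ × 1.331 × 10⁻¹⁶) = 1.330 × 10⁻²¹ kg·m/s.
λ = h/p = 6.626 × 10⁻³⁴ / 1.330 × 10⁻²¹ = 4.98 × 10⁻¹³ m = 498 fm.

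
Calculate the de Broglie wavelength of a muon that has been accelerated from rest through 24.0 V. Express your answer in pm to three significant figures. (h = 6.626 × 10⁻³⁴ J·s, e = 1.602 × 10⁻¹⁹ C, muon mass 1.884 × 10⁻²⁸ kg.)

λ = 17.4 pm

KE = eV = 1.602 × 10⁻¹⁹ × 24.00 = 3.845 × 10⁻¹⁸ J.
p = √(2mKE) = √(2 × 1.884 × 10⁻²⁸ × 3.845 × 10⁻¹⁸) = 3.806 × 10⁻²³ kg·m/s.
λ = h/p = 6.626 × 10⁻³⁴ / 3.806 × 10⁻²³ = 1.74 × 10⁻¹¹ m = 17.4 pm.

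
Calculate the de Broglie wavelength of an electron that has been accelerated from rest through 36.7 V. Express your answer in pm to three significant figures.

KE = eV = 1.602 × 10⁻¹⁹ × 36.70 = 5.879 × 10⁻¹⁸ J.
p = √(2mKE) = √(2 × 9.109 × 10⁻³¹ × 5.879 × 10⁻¹⁸) = 3.273 × 10⁻²⁴ kg·m/s.
λ = h/p = 6.626 × 10⁻³⁴ / 3.273 × 10⁻²⁴ = 2.02 × 10⁻¹⁰ m = 202 pm.

λ = 202 pm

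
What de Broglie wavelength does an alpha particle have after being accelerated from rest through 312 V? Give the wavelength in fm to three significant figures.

λ = 575 fm

KE = 2eV = 2 × 1.602 × 10⁻¹⁹ × 312.0 = 9.996 × 10⁻¹⁷ J.
p = √(2mKE) = √(2 × 6.645 × 10⁻²⁷ × 9.996 × 10⁻¹⁷) = 1.153 × 10⁻²¹ kg·m/s.
λ = h/p = 6.626 × 10⁻³⁴ / 1.153 × 10⁻²¹ = 5.75 × 10⁻¹³ m = 575 fm.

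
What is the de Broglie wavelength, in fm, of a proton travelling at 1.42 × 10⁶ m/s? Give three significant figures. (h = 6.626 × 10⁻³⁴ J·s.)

p = mv = 1.673 × 10⁻²⁷ × 1.42 × 10⁶ = 2.376 × 10⁻²¹ kg·m/s.
λ = h/p = 6.626 × 10⁻³⁴ / 2.376 × 10⁻²¹ = 2.79 × 10⁻¹³ m = 279 fm.

λ = 279 fm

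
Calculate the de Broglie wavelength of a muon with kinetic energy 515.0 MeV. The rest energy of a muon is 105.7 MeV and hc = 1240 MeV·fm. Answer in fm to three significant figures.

λ = 2.03 fm

Total energy E = KE + m₀c² = 515.0 + 105.7 = 620.7 MeV.
(pc)² = E² − (m₀c²)² = (620.7)² − (105.7)² = 3.741 × 10⁵ MeV², so pc = 611.6 MeV.
λ = hc/(pc) = 1240 MeV·fm / 611.6 MeV = 2.03 fm.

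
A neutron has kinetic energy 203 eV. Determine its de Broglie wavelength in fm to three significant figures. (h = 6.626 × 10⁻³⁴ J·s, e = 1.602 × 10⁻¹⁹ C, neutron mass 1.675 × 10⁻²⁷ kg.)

KE = 203 eV = 3.252 × 10⁻¹⁷ J.
p = √(2mKE) = √(2 × 1.675 × 10⁻²⁷ × 3.252 × 10⁻¹⁷) = 3.301 × 10⁻²² kg·m/s.
λ = h/p = 6.626 × 10⁻³⁴ / 3.301 × 10⁻²² = 2.01 × 10⁻¹² m = 2010 fm.

λ = 2010 fm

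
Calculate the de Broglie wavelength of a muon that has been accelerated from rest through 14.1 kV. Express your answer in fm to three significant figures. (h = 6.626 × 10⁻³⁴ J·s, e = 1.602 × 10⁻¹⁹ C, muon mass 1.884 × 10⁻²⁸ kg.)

λ = 718 fm

KE = eV = 1.602 × 10⁻¹⁹ × 1.410 × 10⁴ = 2.259 × 10⁻¹⁵ J.
p = √(2mKE) = √(2 × 1.884 × 10⁻²⁸ × 2.259 × 10⁻¹⁵) = 9.226 × 10⁻²² kg·m/s.
λ = h/p = 6.626 × 10⁻³⁴ / 9.226 × 10⁻²² = 7.18 × 10⁻¹³ m = 718 fm.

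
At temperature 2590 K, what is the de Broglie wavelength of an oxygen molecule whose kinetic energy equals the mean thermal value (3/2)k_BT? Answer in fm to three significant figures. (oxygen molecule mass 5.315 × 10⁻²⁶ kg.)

λ = 8770 fm

KE = (3/2)k_BT = 1.5 × 1.381 × 10⁻²³ × 2590 = 5.365 × 10⁻²⁰ J.
p = √(2mKE) = √(2 × 5.315 × 10⁻²⁶ × 5.365 × 10⁻²⁰) = 7.552 × 10⁻²³ kg·m/s.
λ = h/p = 8.77 × 10⁻¹² m = 8770 fm.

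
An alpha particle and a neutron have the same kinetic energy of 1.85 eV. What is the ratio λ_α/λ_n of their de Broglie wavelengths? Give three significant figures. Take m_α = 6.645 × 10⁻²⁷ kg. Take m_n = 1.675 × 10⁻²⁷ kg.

At fixed KE, p = √(2mKE) so λ = h/p ∝ 1/√m.
λ_α/λ_n = √(m_n/m_α) = √(1.675 × 10⁻²⁷/6.645 × 10⁻²⁷) = √(0.2521) = 0.502.

λ_α/λ_n = 0.502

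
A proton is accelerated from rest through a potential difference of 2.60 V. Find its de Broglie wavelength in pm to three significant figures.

λ = 17.7 pm

KE = eV = 1.602 × 10⁻¹⁹ × 2.600 = 4.165 × 10⁻¹⁹ J.
p = √(2mKE) = √(2 × 1.673 × 10⁻²⁷ × 4.165 × 10⁻¹⁹) = 3.733 × 10⁻²³ kg·m/s.
λ = h/p = 6.626 × 10⁻³⁴ / 3.733 × 10⁻²³ = 1.77 × 10⁻¹¹ m = 17.7 pm.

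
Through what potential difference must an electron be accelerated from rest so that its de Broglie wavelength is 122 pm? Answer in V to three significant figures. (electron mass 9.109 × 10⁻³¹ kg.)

p = h/λ = 6.626 × 10⁻³⁴ / 1.220 × 10⁻¹⁰ = 5.431 × 10⁻²⁴ kg·m/s.
KE = p²/(2m) = 1.619 × 10⁻¹⁷ J.
V = KE/e = 1.619 × 10⁻¹⁷ / (1.602 × 10⁻¹⁹) = 101 V.

V = 101 V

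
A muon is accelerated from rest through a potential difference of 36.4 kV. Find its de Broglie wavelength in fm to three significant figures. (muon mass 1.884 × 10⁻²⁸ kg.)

KE = eV = 1.602 × 10⁻¹⁹ × 3.640 × 10⁴ = 5.831 × 10⁻¹⁵ J.
p = √(2mKE) = √(2 × 1.884 × 10⁻²⁸ × 5.831 × 10⁻¹⁵) = 1.482 × 10⁻²¹ kg·m/s.
λ = h/p = 6.626 × 10⁻³⁴ / 1.482 × 10⁻²¹ = 4.47 × 10⁻¹³ m = 447 fm.

λ = 447 fm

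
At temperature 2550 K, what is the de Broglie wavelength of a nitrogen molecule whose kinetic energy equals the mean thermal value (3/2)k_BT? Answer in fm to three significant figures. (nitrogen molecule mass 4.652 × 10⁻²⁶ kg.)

KE = (3/2)k_BT = 1.5 × 1.381 × 10⁻²³ × 2550 = 5.282 × 10⁻²⁰ J.
p = √(2mKE) = √(2 × 4.652 × 10⁻²⁶ × 5.282 × 10⁻²⁰) = 7.010 × 10⁻²³ kg·m/s.
λ = h/p = 9.45 × 10⁻¹² m = 9450 fm.

λ = 9450 fm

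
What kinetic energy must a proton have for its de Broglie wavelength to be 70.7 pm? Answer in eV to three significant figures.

KE = 0.164 eV

p = h/λ = 6.626 × 10⁻³⁴ / 7.070 × 10⁻¹¹ = 9.372 × 10⁻²⁴ kg·m/s.
KE = p²/(2m) = (9.372 × 10⁻²⁴)² / (2 × 1.673 × 10⁻²⁷) = 2.625 × 10⁻²⁰ J = 0.164 eV.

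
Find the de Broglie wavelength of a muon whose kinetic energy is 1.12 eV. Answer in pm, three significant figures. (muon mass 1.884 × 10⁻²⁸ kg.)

KE = 1.12 eV = 1.794 × 10⁻¹⁹ J.
p = √(2mKE) = √(2 × 1.884 × 10⁻²⁸ × 1.794 × 10⁻¹⁹) = 8.222 × 10⁻²⁴ kg·m/s.
λ = h/p = 6.626 × 10⁻³⁴ / 8.222 × 10⁻²⁴ = 8.06 × 10⁻¹¹ m = 80.6 pm.

λ = 80.6 pm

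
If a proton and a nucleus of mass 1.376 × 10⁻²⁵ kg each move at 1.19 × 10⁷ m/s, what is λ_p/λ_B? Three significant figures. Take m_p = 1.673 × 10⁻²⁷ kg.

λ_p/λ_B = 82.2

At fixed v, p = mv so λ = h/(mv) ∝ 1/m.
λ_p/λ_B = m_B/m_p = 1.376 × 10⁻²⁵/1.673 × 10⁻²⁷ = 82.2.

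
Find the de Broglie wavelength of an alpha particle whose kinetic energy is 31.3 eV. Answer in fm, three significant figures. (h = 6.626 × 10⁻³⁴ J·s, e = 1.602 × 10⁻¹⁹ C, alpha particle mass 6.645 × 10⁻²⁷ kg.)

λ = 2570 fm

KE = 31.3 eV = 5.014 × 10⁻¹⁸ J.
p = √(2mKE) = √(2 × 6.645 × 10⁻²⁷ × 5.014 × 10⁻¹⁸) = 2.581 × 10⁻²² kg·m/s.
λ = h/p = 6.626 × 10⁻³⁴ / 2.581 × 10⁻²² = 2.57 × 10⁻¹² m = 2570 fm.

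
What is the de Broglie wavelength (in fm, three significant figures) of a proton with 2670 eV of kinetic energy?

KE = 2670 eV = 4.277 × 10⁻¹⁶ J.
p = √(2mKE) = √(2 × 1.673 × 10⁻²⁷ × 4.277 × 10⁻¹⁶) = 1.196 × 10⁻²¹ kg·m/s.
λ = h/p = 6.626 × 10⁻³⁴ / 1.196 × 10⁻²¹ = 5.54 × 10⁻¹³ m = 554 fm.

λ = 554 fm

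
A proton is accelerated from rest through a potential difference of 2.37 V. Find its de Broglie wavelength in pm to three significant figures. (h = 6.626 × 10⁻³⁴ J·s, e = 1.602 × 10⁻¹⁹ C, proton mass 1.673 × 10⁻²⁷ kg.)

λ = 18.6 pm

KE = eV = 1.602 × 10⁻¹⁹ × 2.370 = 3.797 × 10⁻¹⁹ J.
p = √(2mKE) = √(2 × 1.673 × 10⁻²⁷ × 3.797 × 10⁻¹⁹) = 3.564 × 10⁻²³ kg·m/s.
λ = h/p = 6.626 × 10⁻³⁴ / 3.564 × 10⁻²³ = 1.86 × 10⁻¹¹ m = 18.6 pm.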